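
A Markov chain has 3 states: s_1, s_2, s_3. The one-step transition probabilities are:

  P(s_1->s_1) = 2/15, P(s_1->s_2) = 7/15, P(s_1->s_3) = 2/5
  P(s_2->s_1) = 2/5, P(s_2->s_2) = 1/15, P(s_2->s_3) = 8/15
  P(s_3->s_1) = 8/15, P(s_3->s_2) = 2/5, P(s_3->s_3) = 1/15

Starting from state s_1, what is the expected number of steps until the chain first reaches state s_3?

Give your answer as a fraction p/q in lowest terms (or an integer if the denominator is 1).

Let h_i = expected steps to first reach s_3 from state i.
Boundary: h_s_3 = 0.
First-step equations for the other states:
  h_s_1 = 1 + 2/15*h_s_1 + 7/15*h_s_2 + 2/5*h_s_3
  h_s_2 = 1 + 2/5*h_s_1 + 1/15*h_s_2 + 8/15*h_s_3

Substituting h_s_3 = 0 and rearranging gives the linear system (I - Q) h = 1:
  [13/15, -7/15] . (h_s_1, h_s_2) = 1
  [-2/5, 14/15] . (h_s_1, h_s_2) = 1

Solving yields:
  h_s_1 = 9/4
  h_s_2 = 57/28

Starting state is s_1, so the expected hitting time is h_s_1 = 9/4.

Answer: 9/4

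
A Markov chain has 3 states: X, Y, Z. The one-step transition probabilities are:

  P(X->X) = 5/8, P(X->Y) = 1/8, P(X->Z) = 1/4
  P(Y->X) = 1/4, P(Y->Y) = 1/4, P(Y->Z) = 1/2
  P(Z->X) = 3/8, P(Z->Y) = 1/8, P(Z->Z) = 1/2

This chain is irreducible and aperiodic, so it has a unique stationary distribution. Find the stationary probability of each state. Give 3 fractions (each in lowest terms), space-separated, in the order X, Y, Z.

Answer: 10/21 1/7 8/21

Derivation:
The stationary distribution satisfies pi = pi * P, i.e.:
  pi_X = 5/8*pi_X + 1/4*pi_Y + 3/8*pi_Z
  pi_Y = 1/8*pi_X + 1/4*pi_Y + 1/8*pi_Z
  pi_Z = 1/4*pi_X + 1/2*pi_Y + 1/2*pi_Z
with normalization: pi_X + pi_Y + pi_Z = 1.

Using the first 2 balance equations plus normalization, the linear system A*pi = b is:
  [-3/8, 1/4, 3/8] . pi = 0
  [1/8, -3/4, 1/8] . pi = 0
  [1, 1, 1] . pi = 1

Solving yields:
  pi_X = 10/21
  pi_Y = 1/7
  pi_Z = 8/21

Verification (pi * P):
  10/21*5/8 + 1/7*1/4 + 8/21*3/8 = 10/21 = pi_X  (ok)
  10/21*1/8 + 1/7*1/4 + 8/21*1/8 = 1/7 = pi_Y  (ok)
  10/21*1/4 + 1/7*1/2 + 8/21*1/2 = 8/21 = pi_Z  (ok)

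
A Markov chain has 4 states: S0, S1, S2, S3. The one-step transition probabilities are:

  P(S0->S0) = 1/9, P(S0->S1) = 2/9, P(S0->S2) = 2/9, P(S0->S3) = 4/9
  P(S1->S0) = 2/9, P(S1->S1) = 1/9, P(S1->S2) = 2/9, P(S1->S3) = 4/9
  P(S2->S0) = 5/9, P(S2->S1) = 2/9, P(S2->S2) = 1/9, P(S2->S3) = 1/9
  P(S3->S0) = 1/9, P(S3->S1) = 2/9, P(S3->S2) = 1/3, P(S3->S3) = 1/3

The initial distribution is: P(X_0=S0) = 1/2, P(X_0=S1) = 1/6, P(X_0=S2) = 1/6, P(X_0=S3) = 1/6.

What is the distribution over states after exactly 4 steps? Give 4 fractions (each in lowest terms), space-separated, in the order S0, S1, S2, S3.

Answer: 9313/39366 7873/39366 1528/6561 6506/19683

Derivation:
Propagating the distribution step by step (d_{t+1} = d_t * P):
d_0 = (S0=1/2, S1=1/6, S2=1/6, S3=1/6)
  d_1[S0] = 1/2*1/9 + 1/6*2/9 + 1/6*5/9 + 1/6*1/9 = 11/54
  d_1[S1] = 1/2*2/9 + 1/6*1/9 + 1/6*2/9 + 1/6*2/9 = 11/54
  d_1[S2] = 1/2*2/9 + 1/6*2/9 + 1/6*1/9 + 1/6*1/3 = 2/9
  d_1[S3] = 1/2*4/9 + 1/6*4/9 + 1/6*1/9 + 1/6*1/3 = 10/27
d_1 = (S0=11/54, S1=11/54, S2=2/9, S3=10/27)
  d_2[S0] = 11/54*1/9 + 11/54*2/9 + 2/9*5/9 + 10/27*1/9 = 113/486
  d_2[S1] = 11/54*2/9 + 11/54*1/9 + 2/9*2/9 + 10/27*2/9 = 97/486
  d_2[S2] = 11/54*2/9 + 11/54*2/9 + 2/9*1/9 + 10/27*1/3 = 58/243
  d_2[S3] = 11/54*4/9 + 11/54*4/9 + 2/9*1/9 + 10/27*1/3 = 80/243
d_2 = (S0=113/486, S1=97/486, S2=58/243, S3=80/243)
  d_3[S0] = 113/486*1/9 + 97/486*2/9 + 58/243*5/9 + 80/243*1/9 = 349/1458
  d_3[S1] = 113/486*2/9 + 97/486*1/9 + 58/243*2/9 + 80/243*2/9 = 875/4374
  d_3[S2] = 113/486*2/9 + 97/486*2/9 + 58/243*1/9 + 80/243*1/3 = 508/2187
  d_3[S3] = 113/486*4/9 + 97/486*4/9 + 58/243*1/9 + 80/243*1/3 = 718/2187
d_3 = (S0=349/1458, S1=875/4374, S2=508/2187, S3=718/2187)
  d_4[S0] = 349/1458*1/9 + 875/4374*2/9 + 508/2187*5/9 + 718/2187*1/9 = 9313/39366
  d_4[S1] = 349/1458*2/9 + 875/4374*1/9 + 508/2187*2/9 + 718/2187*2/9 = 7873/39366
  d_4[S2] = 349/1458*2/9 + 875/4374*2/9 + 508/2187*1/9 + 718/2187*1/3 = 1528/6561
  d_4[S3] = 349/1458*4/9 + 875/4374*4/9 + 508/2187*1/9 + 718/2187*1/3 = 6506/19683
d_4 = (S0=9313/39366, S1=7873/39366, S2=1528/6561, S3=6506/19683)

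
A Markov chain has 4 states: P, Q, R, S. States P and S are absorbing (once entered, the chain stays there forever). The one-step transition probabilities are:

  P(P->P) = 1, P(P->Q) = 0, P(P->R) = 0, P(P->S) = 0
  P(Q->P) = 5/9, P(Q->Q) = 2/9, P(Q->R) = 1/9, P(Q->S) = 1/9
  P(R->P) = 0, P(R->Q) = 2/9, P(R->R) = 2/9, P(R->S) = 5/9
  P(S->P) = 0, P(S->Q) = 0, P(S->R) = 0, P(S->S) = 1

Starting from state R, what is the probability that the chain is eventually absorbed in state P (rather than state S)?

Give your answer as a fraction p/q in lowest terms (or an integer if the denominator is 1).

Answer: 10/47

Derivation:
Let a_i = P(absorbed in P | start in state i).
Boundary conditions: a_P = 1, a_S = 0.
For each transient state i, a_i = sum_j P(i->j) * a_j:
  a_Q = 5/9*a_P + 2/9*a_Q + 1/9*a_R + 1/9*a_S
  a_R = 0*a_P + 2/9*a_Q + 2/9*a_R + 5/9*a_S

Substituting a_P = 1 and a_S = 0, rearrange to (I - Q) a = r where r[i] = P(i -> P):
  [7/9, -1/9] . (a_Q, a_R) = 5/9
  [-2/9, 7/9] . (a_Q, a_R) = 0

Solving yields:
  a_Q = 35/47
  a_R = 10/47

Starting state is R, so the absorption probability is a_R = 10/47.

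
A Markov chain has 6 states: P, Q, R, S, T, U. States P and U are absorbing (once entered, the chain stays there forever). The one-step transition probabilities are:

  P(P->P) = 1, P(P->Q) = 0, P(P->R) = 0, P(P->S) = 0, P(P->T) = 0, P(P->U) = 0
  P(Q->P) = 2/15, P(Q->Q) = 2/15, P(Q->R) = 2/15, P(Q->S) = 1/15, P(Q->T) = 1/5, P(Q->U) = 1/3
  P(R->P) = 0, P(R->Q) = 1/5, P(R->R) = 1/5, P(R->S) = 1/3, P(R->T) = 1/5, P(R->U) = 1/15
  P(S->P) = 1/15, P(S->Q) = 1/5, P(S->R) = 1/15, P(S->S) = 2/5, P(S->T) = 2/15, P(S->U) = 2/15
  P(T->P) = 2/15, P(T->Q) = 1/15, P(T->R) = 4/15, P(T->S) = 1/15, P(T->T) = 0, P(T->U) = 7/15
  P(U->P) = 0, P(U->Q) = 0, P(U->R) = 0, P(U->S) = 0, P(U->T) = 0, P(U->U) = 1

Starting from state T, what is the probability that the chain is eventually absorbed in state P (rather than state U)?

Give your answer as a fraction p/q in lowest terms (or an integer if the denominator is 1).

Answer: 874/3735

Derivation:
Let a_i = P(absorbed in P | start in state i).
Boundary conditions: a_P = 1, a_U = 0.
For each transient state i, a_i = sum_j P(i->j) * a_j:
  a_Q = 2/15*a_P + 2/15*a_Q + 2/15*a_R + 1/15*a_S + 1/5*a_T + 1/3*a_U
  a_R = 0*a_P + 1/5*a_Q + 1/5*a_R + 1/3*a_S + 1/5*a_T + 1/15*a_U
  a_S = 1/15*a_P + 1/5*a_Q + 1/15*a_R + 2/5*a_S + 2/15*a_T + 2/15*a_U
  a_T = 2/15*a_P + 1/15*a_Q + 4/15*a_R + 1/15*a_S + 0*a_T + 7/15*a_U

Substituting a_P = 1 and a_U = 0, rearrange to (I - Q) a = r where r[i] = P(i -> P):
  [13/15, -2/15, -1/15, -1/5] . (a_Q, a_R, a_S, a_T) = 2/15
  [-1/5, 4/5, -1/3, -1/5] . (a_Q, a_R, a_S, a_T) = 0
  [-1/5, -1/15, 3/5, -2/15] . (a_Q, a_R, a_S, a_T) = 1/15
  [-1/15, -4/15, -1/15, 1] . (a_Q, a_R, a_S, a_T) = 2/15

Solving yields:
  a_Q = 199/747
  a_R = 901/3735
  a_S = 347/1245
  a_T = 874/3735

Starting state is T, so the absorption probability is a_T = 874/3735.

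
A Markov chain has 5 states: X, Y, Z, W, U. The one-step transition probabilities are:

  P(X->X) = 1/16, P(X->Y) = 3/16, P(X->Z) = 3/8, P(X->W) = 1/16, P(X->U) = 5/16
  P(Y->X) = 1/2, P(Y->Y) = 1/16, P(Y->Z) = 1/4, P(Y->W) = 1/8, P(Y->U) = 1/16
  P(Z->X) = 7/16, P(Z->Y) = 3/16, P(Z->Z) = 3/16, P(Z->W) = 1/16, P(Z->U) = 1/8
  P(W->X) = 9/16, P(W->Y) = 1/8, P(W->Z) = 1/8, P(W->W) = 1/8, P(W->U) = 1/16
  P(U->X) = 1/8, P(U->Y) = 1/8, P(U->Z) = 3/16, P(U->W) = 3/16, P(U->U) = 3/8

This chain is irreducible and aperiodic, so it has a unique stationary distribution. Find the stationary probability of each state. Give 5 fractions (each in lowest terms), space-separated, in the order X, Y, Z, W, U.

The stationary distribution satisfies pi = pi * P, i.e.:
  pi_X = 1/16*pi_X + 1/2*pi_Y + 7/16*pi_Z + 9/16*pi_W + 1/8*pi_U
  pi_Y = 3/16*pi_X + 1/16*pi_Y + 3/16*pi_Z + 1/8*pi_W + 1/8*pi_U
  pi_Z = 3/8*pi_X + 1/4*pi_Y + 3/16*pi_Z + 1/8*pi_W + 3/16*pi_U
  pi_W = 1/16*pi_X + 1/8*pi_Y + 1/16*pi_Z + 1/8*pi_W + 3/16*pi_U
  pi_U = 5/16*pi_X + 1/16*pi_Y + 1/8*pi_Z + 1/16*pi_W + 3/8*pi_U
with normalization: pi_X + pi_Y + pi_Z + pi_W + pi_U = 1.

Using the first 4 balance equations plus normalization, the linear system A*pi = b is:
  [-15/16, 1/2, 7/16, 9/16, 1/8] . pi = 0
  [3/16, -15/16, 3/16, 1/8, 1/8] . pi = 0
  [3/8, 1/4, -13/16, 1/8, 3/16] . pi = 0
  [1/16, 1/8, 1/16, -7/8, 3/16] . pi = 0
  [1, 1, 1, 1, 1] . pi = 1

Solving yields:
  pi_X = 3606/12641
  pi_Y = 3761/25282
  pi_Z = 6161/25282
  pi_W = 2667/25282
  pi_U = 5481/25282

Verification (pi * P):
  3606/12641*1/16 + 3761/25282*1/2 + 6161/25282*7/16 + 2667/25282*9/16 + 5481/25282*1/8 = 3606/12641 = pi_X  (ok)
  3606/12641*3/16 + 3761/25282*1/16 + 6161/25282*3/16 + 2667/25282*1/8 + 5481/25282*1/8 = 3761/25282 = pi_Y  (ok)
  3606/12641*3/8 + 3761/25282*1/4 + 6161/25282*3/16 + 2667/25282*1/8 + 5481/25282*3/16 = 6161/25282 = pi_Z  (ok)
  3606/12641*1/16 + 3761/25282*1/8 + 6161/25282*1/16 + 2667/25282*1/8 + 5481/25282*3/16 = 2667/25282 = pi_W  (ok)
  3606/12641*5/16 + 3761/25282*1/16 + 6161/25282*1/8 + 2667/25282*1/16 + 5481/25282*3/8 = 5481/25282 = pi_U  (ok)

Answer: 3606/12641 3761/25282 6161/25282 2667/25282 5481/25282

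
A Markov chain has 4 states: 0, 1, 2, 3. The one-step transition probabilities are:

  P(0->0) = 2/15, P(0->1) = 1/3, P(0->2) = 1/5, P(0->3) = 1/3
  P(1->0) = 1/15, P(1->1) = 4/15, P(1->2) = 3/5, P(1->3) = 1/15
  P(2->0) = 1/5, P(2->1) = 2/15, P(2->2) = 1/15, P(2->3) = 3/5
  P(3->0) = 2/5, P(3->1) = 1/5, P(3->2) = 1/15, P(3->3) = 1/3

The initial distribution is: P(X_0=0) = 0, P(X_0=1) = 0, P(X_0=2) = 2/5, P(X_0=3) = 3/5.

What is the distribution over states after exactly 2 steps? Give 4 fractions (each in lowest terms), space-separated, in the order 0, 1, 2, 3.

Answer: 274/1125 281/1125 227/1125 343/1125

Derivation:
Propagating the distribution step by step (d_{t+1} = d_t * P):
d_0 = (0=0, 1=0, 2=2/5, 3=3/5)
  d_1[0] = 0*2/15 + 0*1/15 + 2/5*1/5 + 3/5*2/5 = 8/25
  d_1[1] = 0*1/3 + 0*4/15 + 2/5*2/15 + 3/5*1/5 = 13/75
  d_1[2] = 0*1/5 + 0*3/5 + 2/5*1/15 + 3/5*1/15 = 1/15
  d_1[3] = 0*1/3 + 0*1/15 + 2/5*3/5 + 3/5*1/3 = 11/25
d_1 = (0=8/25, 1=13/75, 2=1/15, 3=11/25)
  d_2[0] = 8/25*2/15 + 13/75*1/15 + 1/15*1/5 + 11/25*2/5 = 274/1125
  d_2[1] = 8/25*1/3 + 13/75*4/15 + 1/15*2/15 + 11/25*1/5 = 281/1125
  d_2[2] = 8/25*1/5 + 13/75*3/5 + 1/15*1/15 + 11/25*1/15 = 227/1125
  d_2[3] = 8/25*1/3 + 13/75*1/15 + 1/15*3/5 + 11/25*1/3 = 343/1125
d_2 = (0=274/1125, 1=281/1125, 2=227/1125, 3=343/1125)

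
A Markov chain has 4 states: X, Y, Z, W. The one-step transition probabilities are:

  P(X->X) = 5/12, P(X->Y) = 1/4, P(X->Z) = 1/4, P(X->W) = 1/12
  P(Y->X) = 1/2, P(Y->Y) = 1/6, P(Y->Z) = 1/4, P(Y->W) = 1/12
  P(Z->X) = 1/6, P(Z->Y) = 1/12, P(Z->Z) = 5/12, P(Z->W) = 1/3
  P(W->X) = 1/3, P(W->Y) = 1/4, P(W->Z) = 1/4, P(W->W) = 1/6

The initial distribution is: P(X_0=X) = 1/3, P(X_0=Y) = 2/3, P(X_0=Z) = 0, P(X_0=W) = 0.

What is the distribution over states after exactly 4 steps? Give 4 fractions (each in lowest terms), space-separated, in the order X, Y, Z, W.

Answer: 21361/62208 11495/62208 259/864 223/1296

Derivation:
Propagating the distribution step by step (d_{t+1} = d_t * P):
d_0 = (X=1/3, Y=2/3, Z=0, W=0)
  d_1[X] = 1/3*5/12 + 2/3*1/2 + 0*1/6 + 0*1/3 = 17/36
  d_1[Y] = 1/3*1/4 + 2/3*1/6 + 0*1/12 + 0*1/4 = 7/36
  d_1[Z] = 1/3*1/4 + 2/3*1/4 + 0*5/12 + 0*1/4 = 1/4
  d_1[W] = 1/3*1/12 + 2/3*1/12 + 0*1/3 + 0*1/6 = 1/12
d_1 = (X=17/36, Y=7/36, Z=1/4, W=1/12)
  d_2[X] = 17/36*5/12 + 7/36*1/2 + 1/4*1/6 + 1/12*1/3 = 157/432
  d_2[Y] = 17/36*1/4 + 7/36*1/6 + 1/4*1/12 + 1/12*1/4 = 83/432
  d_2[Z] = 17/36*1/4 + 7/36*1/4 + 1/4*5/12 + 1/12*1/4 = 7/24
  d_2[W] = 17/36*1/12 + 7/36*1/12 + 1/4*1/3 + 1/12*1/6 = 11/72
d_2 = (X=157/432, Y=83/432, Z=7/24, W=11/72)
  d_3[X] = 157/432*5/12 + 83/432*1/2 + 7/24*1/6 + 11/72*1/3 = 1799/5184
  d_3[Y] = 157/432*1/4 + 83/432*1/6 + 7/24*1/12 + 11/72*1/4 = 961/5184
  d_3[Z] = 157/432*1/4 + 83/432*1/4 + 7/24*5/12 + 11/72*1/4 = 43/144
  d_3[W] = 157/432*1/12 + 83/432*1/12 + 7/24*1/3 + 11/72*1/6 = 73/432
d_3 = (X=1799/5184, Y=961/5184, Z=43/144, W=73/432)
  d_4[X] = 1799/5184*5/12 + 961/5184*1/2 + 43/144*1/6 + 73/432*1/3 = 21361/62208
  d_4[Y] = 1799/5184*1/4 + 961/5184*1/6 + 43/144*1/12 + 73/432*1/4 = 11495/62208
  d_4[Z] = 1799/5184*1/4 + 961/5184*1/4 + 43/144*5/12 + 73/432*1/4 = 259/864
  d_4[W] = 1799/5184*1/12 + 961/5184*1/12 + 43/144*1/3 + 73/432*1/6 = 223/1296
d_4 = (X=21361/62208, Y=11495/62208, Z=259/864, W=223/1296)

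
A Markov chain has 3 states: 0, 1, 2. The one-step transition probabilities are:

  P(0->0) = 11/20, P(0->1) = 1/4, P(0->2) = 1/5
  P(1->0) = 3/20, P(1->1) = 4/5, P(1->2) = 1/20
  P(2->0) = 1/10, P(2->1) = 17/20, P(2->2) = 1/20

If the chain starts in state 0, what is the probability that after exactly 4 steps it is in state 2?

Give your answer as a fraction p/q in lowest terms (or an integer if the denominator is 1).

Computing P^4 by repeated multiplication:
P^1 =
  0: [11/20, 1/4, 1/5]
  1: [3/20, 4/5, 1/20]
  2: [1/10, 17/20, 1/20]
P^2 =
  0: [9/25, 203/400, 53/400]
  1: [83/400, 18/25, 29/400]
  2: [3/16, 299/400, 13/200]
P^3 =
  0: [2299/8000, 4869/8000, 13/125]
  1: [367/1600, 1379/2000, 649/8000]
  2: [887/4000, 5601/8000, 5/64]
P^4 =
  0: [1039/4000, 103543/160000, 14897/160000]
  1: [38031/160000, 6779/10000, 2701/32000]
  2: [37567/160000, 109111/160000, 6661/80000]

(P^4)[0 -> 2] = 14897/160000

Answer: 14897/160000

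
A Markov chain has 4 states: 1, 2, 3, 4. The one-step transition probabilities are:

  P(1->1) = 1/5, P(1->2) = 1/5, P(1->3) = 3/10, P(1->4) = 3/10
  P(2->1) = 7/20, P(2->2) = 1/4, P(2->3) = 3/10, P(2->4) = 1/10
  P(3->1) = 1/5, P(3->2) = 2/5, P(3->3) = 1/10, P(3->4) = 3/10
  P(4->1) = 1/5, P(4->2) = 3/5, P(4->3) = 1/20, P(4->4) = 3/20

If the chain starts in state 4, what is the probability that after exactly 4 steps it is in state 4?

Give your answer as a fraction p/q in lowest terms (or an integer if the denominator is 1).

Answer: 6459/32000

Derivation:
Computing P^4 by repeated multiplication:
P^1 =
  1: [1/5, 1/5, 3/10, 3/10]
  2: [7/20, 1/4, 3/10, 1/10]
  3: [1/5, 2/5, 1/10, 3/10]
  4: [1/5, 3/5, 1/20, 3/20]
P^2 =
  1: [23/100, 39/100, 33/200, 43/200]
  2: [19/80, 5/16, 43/200, 47/200]
  3: [13/50, 9/25, 41/200, 7/40]
  4: [29/100, 3/10, 101/400, 63/400]
P^3 =
  1: [517/2000, 677/2000, 853/4000, 759/4000]
  2: [79/320, 2821/8000, 793/4000, 809/4000]
  3: [127/500, 329/1000, 861/4000, 807/4000]
  4: [49/200, 657/2000, 1681/8000, 1731/8000]
P^4 =
  1: [10031/40000, 13419/40000, 16793/80000, 16307/80000]
  2: [40463/160000, 54109/160000, 16783/80000, 15931/80000]
  3: [4987/20000, 1701/5000, 16521/80000, 3263/16000]
  4: [9971/40000, 69/200, 32621/160000, 6459/32000]

(P^4)[4 -> 4] = 6459/32000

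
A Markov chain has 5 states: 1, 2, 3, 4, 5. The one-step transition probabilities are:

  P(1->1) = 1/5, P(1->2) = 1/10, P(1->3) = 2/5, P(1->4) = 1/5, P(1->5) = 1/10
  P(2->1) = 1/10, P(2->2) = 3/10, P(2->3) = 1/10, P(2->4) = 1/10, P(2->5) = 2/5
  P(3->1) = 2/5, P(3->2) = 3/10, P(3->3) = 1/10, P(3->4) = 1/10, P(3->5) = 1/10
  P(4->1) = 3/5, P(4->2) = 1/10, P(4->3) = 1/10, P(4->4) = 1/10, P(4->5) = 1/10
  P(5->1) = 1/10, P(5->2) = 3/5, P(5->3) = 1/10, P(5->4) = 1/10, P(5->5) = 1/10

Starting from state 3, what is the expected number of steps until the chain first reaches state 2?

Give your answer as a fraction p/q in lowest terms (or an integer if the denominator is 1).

Let h_i = expected steps to first reach 2 from state i.
Boundary: h_2 = 0.
First-step equations for the other states:
  h_1 = 1 + 1/5*h_1 + 1/10*h_2 + 2/5*h_3 + 1/5*h_4 + 1/10*h_5
  h_3 = 1 + 2/5*h_1 + 3/10*h_2 + 1/10*h_3 + 1/10*h_4 + 1/10*h_5
  h_4 = 1 + 3/5*h_1 + 1/10*h_2 + 1/10*h_3 + 1/10*h_4 + 1/10*h_5
  h_5 = 1 + 1/10*h_1 + 3/5*h_2 + 1/10*h_3 + 1/10*h_4 + 1/10*h_5

Substituting h_2 = 0 and rearranging gives the linear system (I - Q) h = 1:
  [4/5, -2/5, -1/5, -1/10] . (h_1, h_3, h_4, h_5) = 1
  [-2/5, 9/10, -1/10, -1/10] . (h_1, h_3, h_4, h_5) = 1
  [-3/5, -1/10, 9/10, -1/10] . (h_1, h_3, h_4, h_5) = 1
  [-1/10, -1/10, -1/10, 9/10] . (h_1, h_3, h_4, h_5) = 1

Solving yields:
  h_1 = 5
  h_3 = 59/14
  h_4 = 73/14
  h_5 = 19/7

Starting state is 3, so the expected hitting time is h_3 = 59/14.

Answer: 59/14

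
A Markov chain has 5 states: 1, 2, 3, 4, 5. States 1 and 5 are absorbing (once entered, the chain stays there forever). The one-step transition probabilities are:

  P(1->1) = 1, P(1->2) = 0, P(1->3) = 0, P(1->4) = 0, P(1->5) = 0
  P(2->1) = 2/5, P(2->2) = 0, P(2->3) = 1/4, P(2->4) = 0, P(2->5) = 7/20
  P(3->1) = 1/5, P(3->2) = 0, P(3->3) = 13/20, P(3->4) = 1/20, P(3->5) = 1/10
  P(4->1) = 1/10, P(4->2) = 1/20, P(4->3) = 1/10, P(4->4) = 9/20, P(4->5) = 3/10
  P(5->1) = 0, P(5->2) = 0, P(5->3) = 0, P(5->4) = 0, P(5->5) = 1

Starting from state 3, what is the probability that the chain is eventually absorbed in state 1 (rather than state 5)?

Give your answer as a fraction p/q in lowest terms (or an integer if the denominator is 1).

Answer: 928/1495

Derivation:
Let a_i = P(absorbed in 1 | start in state i).
Boundary conditions: a_1 = 1, a_5 = 0.
For each transient state i, a_i = sum_j P(i->j) * a_j:
  a_2 = 2/5*a_1 + 0*a_2 + 1/4*a_3 + 0*a_4 + 7/20*a_5
  a_3 = 1/5*a_1 + 0*a_2 + 13/20*a_3 + 1/20*a_4 + 1/10*a_5
  a_4 = 1/10*a_1 + 1/20*a_2 + 1/10*a_3 + 9/20*a_4 + 3/10*a_5

Substituting a_1 = 1 and a_5 = 0, rearrange to (I - Q) a = r where r[i] = P(i -> 1):
  [1, -1/4, 0] . (a_2, a_3, a_4) = 2/5
  [0, 7/20, -1/20] . (a_2, a_3, a_4) = 1/5
  [-1/20, -1/10, 11/20] . (a_2, a_3, a_4) = 1/10

Solving yields:
  a_2 = 166/299
  a_3 = 928/1495
  a_4 = 516/1495

Starting state is 3, so the absorption probability is a_3 = 928/1495.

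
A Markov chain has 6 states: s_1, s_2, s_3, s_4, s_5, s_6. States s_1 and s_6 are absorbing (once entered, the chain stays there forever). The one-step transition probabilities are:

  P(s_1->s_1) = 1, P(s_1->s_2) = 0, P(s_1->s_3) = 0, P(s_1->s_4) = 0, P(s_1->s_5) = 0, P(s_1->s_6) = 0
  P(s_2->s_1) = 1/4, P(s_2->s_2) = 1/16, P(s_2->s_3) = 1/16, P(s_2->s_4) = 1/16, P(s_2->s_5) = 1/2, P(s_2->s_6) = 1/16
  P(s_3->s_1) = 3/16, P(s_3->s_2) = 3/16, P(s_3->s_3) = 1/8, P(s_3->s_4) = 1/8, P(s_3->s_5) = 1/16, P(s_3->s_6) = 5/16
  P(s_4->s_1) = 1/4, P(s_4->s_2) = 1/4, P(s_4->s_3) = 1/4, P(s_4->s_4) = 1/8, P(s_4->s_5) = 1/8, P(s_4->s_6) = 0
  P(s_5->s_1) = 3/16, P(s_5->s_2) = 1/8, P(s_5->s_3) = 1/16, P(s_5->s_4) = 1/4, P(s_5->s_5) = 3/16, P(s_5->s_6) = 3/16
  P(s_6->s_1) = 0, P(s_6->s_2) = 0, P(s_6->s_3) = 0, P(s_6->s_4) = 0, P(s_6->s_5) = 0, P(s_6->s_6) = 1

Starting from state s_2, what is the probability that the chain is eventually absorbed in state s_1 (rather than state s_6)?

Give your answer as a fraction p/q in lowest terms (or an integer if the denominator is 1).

Answer: 2993/4543

Derivation:
Let a_i = P(absorbed in s_1 | start in state i).
Boundary conditions: a_s_1 = 1, a_s_6 = 0.
For each transient state i, a_i = sum_j P(i->j) * a_j:
  a_s_2 = 1/4*a_s_1 + 1/16*a_s_2 + 1/16*a_s_3 + 1/16*a_s_4 + 1/2*a_s_5 + 1/16*a_s_6
  a_s_3 = 3/16*a_s_1 + 3/16*a_s_2 + 1/8*a_s_3 + 1/8*a_s_4 + 1/16*a_s_5 + 5/16*a_s_6
  a_s_4 = 1/4*a_s_1 + 1/4*a_s_2 + 1/4*a_s_3 + 1/8*a_s_4 + 1/8*a_s_5 + 0*a_s_6
  a_s_5 = 3/16*a_s_1 + 1/8*a_s_2 + 1/16*a_s_3 + 1/4*a_s_4 + 3/16*a_s_5 + 3/16*a_s_6

Substituting a_s_1 = 1 and a_s_6 = 0, rearrange to (I - Q) a = r where r[i] = P(i -> s_1):
  [15/16, -1/16, -1/16, -1/2] . (a_s_2, a_s_3, a_s_4, a_s_5) = 1/4
  [-3/16, 7/8, -1/8, -1/16] . (a_s_2, a_s_3, a_s_4, a_s_5) = 3/16
  [-1/4, -1/4, 7/8, -1/8] . (a_s_2, a_s_3, a_s_4, a_s_5) = 1/4
  [-1/8, -1/16, -1/4, 13/16] . (a_s_2, a_s_3, a_s_4, a_s_5) = 3/16

Solving yields:
  a_s_2 = 2993/4543
  a_s_3 = 2259/4543
  a_s_4 = 9536/13629
  a_s_5 = 7982/13629

Starting state is s_2, so the absorption probability is a_s_2 = 2993/4543.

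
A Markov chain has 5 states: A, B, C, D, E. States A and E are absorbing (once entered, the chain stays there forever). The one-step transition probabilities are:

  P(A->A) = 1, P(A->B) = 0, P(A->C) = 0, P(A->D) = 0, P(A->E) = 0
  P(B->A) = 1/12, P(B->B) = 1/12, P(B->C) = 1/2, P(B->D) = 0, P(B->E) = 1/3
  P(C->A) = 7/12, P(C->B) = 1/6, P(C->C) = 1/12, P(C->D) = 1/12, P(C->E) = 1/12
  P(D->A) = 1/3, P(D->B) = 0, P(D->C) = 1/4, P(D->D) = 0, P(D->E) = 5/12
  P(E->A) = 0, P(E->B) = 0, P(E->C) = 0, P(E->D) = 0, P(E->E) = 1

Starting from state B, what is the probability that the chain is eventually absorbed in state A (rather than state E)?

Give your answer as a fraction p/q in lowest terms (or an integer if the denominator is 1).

Let a_i = P(absorbed in A | start in state i).
Boundary conditions: a_A = 1, a_E = 0.
For each transient state i, a_i = sum_j P(i->j) * a_j:
  a_B = 1/12*a_A + 1/12*a_B + 1/2*a_C + 0*a_D + 1/3*a_E
  a_C = 7/12*a_A + 1/6*a_B + 1/12*a_C + 1/12*a_D + 1/12*a_E
  a_D = 1/3*a_A + 0*a_B + 1/4*a_C + 0*a_D + 5/12*a_E

Substituting a_A = 1 and a_E = 0, rearrange to (I - Q) a = r where r[i] = P(i -> A):
  [11/12, -1/2, 0] . (a_B, a_C, a_D) = 1/12
  [-1/6, 11/12, -1/12] . (a_B, a_C, a_D) = 7/12
  [0, -1/4, 1] . (a_B, a_C, a_D) = 1/3

Solving yields:
  a_B = 219/425
  a_C = 992/1275
  a_D = 673/1275

Starting state is B, so the absorption probability is a_B = 219/425.

Answer: 219/425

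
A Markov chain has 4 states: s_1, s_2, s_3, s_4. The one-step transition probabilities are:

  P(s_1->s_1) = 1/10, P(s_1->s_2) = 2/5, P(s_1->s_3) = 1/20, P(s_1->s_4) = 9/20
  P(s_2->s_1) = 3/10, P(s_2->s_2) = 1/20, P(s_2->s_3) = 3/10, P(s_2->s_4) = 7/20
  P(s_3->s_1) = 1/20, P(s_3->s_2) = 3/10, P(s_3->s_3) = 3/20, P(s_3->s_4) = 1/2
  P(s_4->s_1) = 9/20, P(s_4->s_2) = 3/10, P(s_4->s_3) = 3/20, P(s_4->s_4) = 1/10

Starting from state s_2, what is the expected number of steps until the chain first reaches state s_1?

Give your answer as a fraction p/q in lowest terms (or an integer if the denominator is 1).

Let h_i = expected steps to first reach s_1 from state i.
Boundary: h_s_1 = 0.
First-step equations for the other states:
  h_s_2 = 1 + 3/10*h_s_1 + 1/20*h_s_2 + 3/10*h_s_3 + 7/20*h_s_4
  h_s_3 = 1 + 1/20*h_s_1 + 3/10*h_s_2 + 3/20*h_s_3 + 1/2*h_s_4
  h_s_4 = 1 + 9/20*h_s_1 + 3/10*h_s_2 + 3/20*h_s_3 + 1/10*h_s_4

Substituting h_s_1 = 0 and rearranging gives the linear system (I - Q) h = 1:
  [19/20, -3/10, -7/20] . (h_s_2, h_s_3, h_s_4) = 1
  [-3/10, 17/20, -1/2] . (h_s_2, h_s_3, h_s_4) = 1
  [-3/10, -3/20, 9/10] . (h_s_2, h_s_3, h_s_4) = 1

Solving yields:
  h_s_2 = 2920/849
  h_s_3 = 3500/849
  h_s_4 = 2500/849

Starting state is s_2, so the expected hitting time is h_s_2 = 2920/849.

Answer: 2920/849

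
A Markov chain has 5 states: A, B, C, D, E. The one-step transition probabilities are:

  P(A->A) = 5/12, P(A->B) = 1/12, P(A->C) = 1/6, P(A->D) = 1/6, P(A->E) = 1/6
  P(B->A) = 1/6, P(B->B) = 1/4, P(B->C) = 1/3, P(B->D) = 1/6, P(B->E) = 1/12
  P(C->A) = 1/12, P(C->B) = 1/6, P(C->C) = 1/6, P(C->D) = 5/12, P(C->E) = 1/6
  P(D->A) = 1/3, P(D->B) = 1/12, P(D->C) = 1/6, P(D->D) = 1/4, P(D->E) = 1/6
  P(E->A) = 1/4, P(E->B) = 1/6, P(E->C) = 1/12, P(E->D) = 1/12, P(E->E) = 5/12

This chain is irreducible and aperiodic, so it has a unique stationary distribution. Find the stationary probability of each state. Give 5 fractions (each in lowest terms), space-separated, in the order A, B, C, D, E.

Answer: 3/11 4/29 5/29 67/319 6/29

Derivation:
The stationary distribution satisfies pi = pi * P, i.e.:
  pi_A = 5/12*pi_A + 1/6*pi_B + 1/12*pi_C + 1/3*pi_D + 1/4*pi_E
  pi_B = 1/12*pi_A + 1/4*pi_B + 1/6*pi_C + 1/12*pi_D + 1/6*pi_E
  pi_C = 1/6*pi_A + 1/3*pi_B + 1/6*pi_C + 1/6*pi_D + 1/12*pi_E
  pi_D = 1/6*pi_A + 1/6*pi_B + 5/12*pi_C + 1/4*pi_D + 1/12*pi_E
  pi_E = 1/6*pi_A + 1/12*pi_B + 1/6*pi_C + 1/6*pi_D + 5/12*pi_E
with normalization: pi_A + pi_B + pi_C + pi_D + pi_E = 1.

Using the first 4 balance equations plus normalization, the linear system A*pi = b is:
  [-7/12, 1/6, 1/12, 1/3, 1/4] . pi = 0
  [1/12, -3/4, 1/6, 1/12, 1/6] . pi = 0
  [1/6, 1/3, -5/6, 1/6, 1/12] . pi = 0
  [1/6, 1/6, 5/12, -3/4, 1/12] . pi = 0
  [1, 1, 1, 1, 1] . pi = 1

Solving yields:
  pi_A = 3/11
  pi_B = 4/29
  pi_C = 5/29
  pi_D = 67/319
  pi_E = 6/29

Verification (pi * P):
  3/11*5/12 + 4/29*1/6 + 5/29*1/12 + 67/319*1/3 + 6/29*1/4 = 3/11 = pi_A  (ok)
  3/11*1/12 + 4/29*1/4 + 5/29*1/6 + 67/319*1/12 + 6/29*1/6 = 4/29 = pi_B  (ok)
  3/11*1/6 + 4/29*1/3 + 5/29*1/6 + 67/319*1/6 + 6/29*1/12 = 5/29 = pi_C  (ok)
  3/11*1/6 + 4/29*1/6 + 5/29*5/12 + 67/319*1/4 + 6/29*1/12 = 67/319 = pi_D  (ok)
  3/11*1/6 + 4/29*1/12 + 5/29*1/6 + 67/319*1/6 + 6/29*5/12 = 6/29 = pi_E  (ok)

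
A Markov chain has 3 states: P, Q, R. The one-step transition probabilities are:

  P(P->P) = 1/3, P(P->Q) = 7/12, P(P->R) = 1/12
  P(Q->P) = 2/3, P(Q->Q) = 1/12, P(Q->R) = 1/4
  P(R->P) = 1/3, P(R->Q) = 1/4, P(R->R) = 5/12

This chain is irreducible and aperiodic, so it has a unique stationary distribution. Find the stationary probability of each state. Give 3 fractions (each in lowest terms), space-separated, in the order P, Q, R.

The stationary distribution satisfies pi = pi * P, i.e.:
  pi_P = 1/3*pi_P + 2/3*pi_Q + 1/3*pi_R
  pi_Q = 7/12*pi_P + 1/12*pi_Q + 1/4*pi_R
  pi_R = 1/12*pi_P + 1/4*pi_Q + 5/12*pi_R
with normalization: pi_P + pi_Q + pi_R = 1.

Using the first 2 balance equations plus normalization, the linear system A*pi = b is:
  [-2/3, 2/3, 1/3] . pi = 0
  [7/12, -11/12, 1/4] . pi = 0
  [1, 1, 1] . pi = 1

Solving yields:
  pi_P = 17/38
  pi_Q = 13/38
  pi_R = 4/19

Verification (pi * P):
  17/38*1/3 + 13/38*2/3 + 4/19*1/3 = 17/38 = pi_P  (ok)
  17/38*7/12 + 13/38*1/12 + 4/19*1/4 = 13/38 = pi_Q  (ok)
  17/38*1/12 + 13/38*1/4 + 4/19*5/12 = 4/19 = pi_R  (ok)

Answer: 17/38 13/38 4/19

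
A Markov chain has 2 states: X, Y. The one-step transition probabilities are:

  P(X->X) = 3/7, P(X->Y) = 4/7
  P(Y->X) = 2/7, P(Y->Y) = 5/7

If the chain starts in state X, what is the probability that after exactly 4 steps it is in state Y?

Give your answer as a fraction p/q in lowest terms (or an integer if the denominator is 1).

Answer: 1600/2401

Derivation:
Computing P^4 by repeated multiplication:
P^1 =
  X: [3/7, 4/7]
  Y: [2/7, 5/7]
P^2 =
  X: [17/49, 32/49]
  Y: [16/49, 33/49]
P^3 =
  X: [115/343, 228/343]
  Y: [114/343, 229/343]
P^4 =
  X: [801/2401, 1600/2401]
  Y: [800/2401, 1601/2401]

(P^4)[X -> Y] = 1600/2401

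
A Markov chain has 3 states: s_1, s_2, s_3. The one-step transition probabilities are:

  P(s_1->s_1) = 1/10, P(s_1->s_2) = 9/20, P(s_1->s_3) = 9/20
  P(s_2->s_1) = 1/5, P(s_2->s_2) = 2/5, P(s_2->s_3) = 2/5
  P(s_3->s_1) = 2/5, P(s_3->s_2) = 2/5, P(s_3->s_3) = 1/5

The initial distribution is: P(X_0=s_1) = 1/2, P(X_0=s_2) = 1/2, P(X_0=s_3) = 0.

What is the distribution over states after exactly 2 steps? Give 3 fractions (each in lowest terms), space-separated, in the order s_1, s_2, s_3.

Answer: 27/100 163/400 129/400

Derivation:
Propagating the distribution step by step (d_{t+1} = d_t * P):
d_0 = (s_1=1/2, s_2=1/2, s_3=0)
  d_1[s_1] = 1/2*1/10 + 1/2*1/5 + 0*2/5 = 3/20
  d_1[s_2] = 1/2*9/20 + 1/2*2/5 + 0*2/5 = 17/40
  d_1[s_3] = 1/2*9/20 + 1/2*2/5 + 0*1/5 = 17/40
d_1 = (s_1=3/20, s_2=17/40, s_3=17/40)
  d_2[s_1] = 3/20*1/10 + 17/40*1/5 + 17/40*2/5 = 27/100
  d_2[s_2] = 3/20*9/20 + 17/40*2/5 + 17/40*2/5 = 163/400
  d_2[s_3] = 3/20*9/20 + 17/40*2/5 + 17/40*1/5 = 129/400
d_2 = (s_1=27/100, s_2=163/400, s_3=129/400)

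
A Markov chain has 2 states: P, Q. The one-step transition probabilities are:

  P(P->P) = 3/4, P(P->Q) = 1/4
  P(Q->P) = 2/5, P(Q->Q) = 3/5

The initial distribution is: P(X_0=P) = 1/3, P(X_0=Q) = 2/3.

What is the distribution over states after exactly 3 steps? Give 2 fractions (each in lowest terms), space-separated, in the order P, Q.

Answer: 14479/24000 9521/24000

Derivation:
Propagating the distribution step by step (d_{t+1} = d_t * P):
d_0 = (P=1/3, Q=2/3)
  d_1[P] = 1/3*3/4 + 2/3*2/5 = 31/60
  d_1[Q] = 1/3*1/4 + 2/3*3/5 = 29/60
d_1 = (P=31/60, Q=29/60)
  d_2[P] = 31/60*3/4 + 29/60*2/5 = 697/1200
  d_2[Q] = 31/60*1/4 + 29/60*3/5 = 503/1200
d_2 = (P=697/1200, Q=503/1200)
  d_3[P] = 697/1200*3/4 + 503/1200*2/5 = 14479/24000
  d_3[Q] = 697/1200*1/4 + 503/1200*3/5 = 9521/24000
d_3 = (P=14479/24000, Q=9521/24000)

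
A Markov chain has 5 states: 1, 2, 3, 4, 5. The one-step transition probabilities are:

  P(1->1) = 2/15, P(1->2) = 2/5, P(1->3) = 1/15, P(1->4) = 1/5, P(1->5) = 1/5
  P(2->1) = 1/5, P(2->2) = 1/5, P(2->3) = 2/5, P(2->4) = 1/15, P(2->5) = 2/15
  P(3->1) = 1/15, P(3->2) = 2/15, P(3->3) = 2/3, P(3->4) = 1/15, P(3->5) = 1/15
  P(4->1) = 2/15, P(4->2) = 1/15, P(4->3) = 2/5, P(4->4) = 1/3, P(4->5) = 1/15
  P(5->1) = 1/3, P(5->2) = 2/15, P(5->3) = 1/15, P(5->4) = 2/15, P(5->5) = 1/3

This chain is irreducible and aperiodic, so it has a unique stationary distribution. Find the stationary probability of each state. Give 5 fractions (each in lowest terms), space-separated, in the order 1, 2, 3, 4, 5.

The stationary distribution satisfies pi = pi * P, i.e.:
  pi_1 = 2/15*pi_1 + 1/5*pi_2 + 1/15*pi_3 + 2/15*pi_4 + 1/3*pi_5
  pi_2 = 2/5*pi_1 + 1/5*pi_2 + 2/15*pi_3 + 1/15*pi_4 + 2/15*pi_5
  pi_3 = 1/15*pi_1 + 2/5*pi_2 + 2/3*pi_3 + 2/5*pi_4 + 1/15*pi_5
  pi_4 = 1/5*pi_1 + 1/15*pi_2 + 1/15*pi_3 + 1/3*pi_4 + 2/15*pi_5
  pi_5 = 1/5*pi_1 + 2/15*pi_2 + 1/15*pi_3 + 1/15*pi_4 + 1/3*pi_5
with normalization: pi_1 + pi_2 + pi_3 + pi_4 + pi_5 = 1.

Using the first 4 balance equations plus normalization, the linear system A*pi = b is:
  [-13/15, 1/5, 1/15, 2/15, 1/3] . pi = 0
  [2/5, -4/5, 2/15, 1/15, 2/15] . pi = 0
  [1/15, 2/5, -1/3, 2/5, 1/15] . pi = 0
  [1/5, 1/15, 1/15, -2/3, 2/15] . pi = 0
  [1, 1, 1, 1, 1] . pi = 1

Solving yields:
  pi_1 = 605/4214
  pi_2 = 368/2107
  pi_3 = 1769/4214
  pi_4 = 272/2107
  pi_5 = 40/301

Verification (pi * P):
  605/4214*2/15 + 368/2107*1/5 + 1769/4214*1/15 + 272/2107*2/15 + 40/301*1/3 = 605/4214 = pi_1  (ok)
  605/4214*2/5 + 368/2107*1/5 + 1769/4214*2/15 + 272/2107*1/15 + 40/301*2/15 = 368/2107 = pi_2  (ok)
  605/4214*1/15 + 368/2107*2/5 + 1769/4214*2/3 + 272/2107*2/5 + 40/301*1/15 = 1769/4214 = pi_3  (ok)
  605/4214*1/5 + 368/2107*1/15 + 1769/4214*1/15 + 272/2107*1/3 + 40/301*2/15 = 272/2107 = pi_4  (ok)
  605/4214*1/5 + 368/2107*2/15 + 1769/4214*1/15 + 272/2107*1/15 + 40/301*1/3 = 40/301 = pi_5  (ok)

Answer: 605/4214 368/2107 1769/4214 272/2107 40/301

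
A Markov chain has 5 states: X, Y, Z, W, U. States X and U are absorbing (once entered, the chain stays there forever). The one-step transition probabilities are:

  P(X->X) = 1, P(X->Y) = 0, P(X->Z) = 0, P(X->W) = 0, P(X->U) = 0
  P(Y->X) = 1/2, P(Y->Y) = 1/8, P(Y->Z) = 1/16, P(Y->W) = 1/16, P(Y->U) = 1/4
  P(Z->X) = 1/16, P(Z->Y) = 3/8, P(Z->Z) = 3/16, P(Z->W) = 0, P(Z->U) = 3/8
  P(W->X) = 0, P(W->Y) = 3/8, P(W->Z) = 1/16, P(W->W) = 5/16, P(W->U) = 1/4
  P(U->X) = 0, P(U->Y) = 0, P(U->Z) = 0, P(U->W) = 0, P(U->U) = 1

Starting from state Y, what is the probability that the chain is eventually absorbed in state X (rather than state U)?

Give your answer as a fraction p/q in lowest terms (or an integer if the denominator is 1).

Let a_i = P(absorbed in X | start in state i).
Boundary conditions: a_X = 1, a_U = 0.
For each transient state i, a_i = sum_j P(i->j) * a_j:
  a_Y = 1/2*a_X + 1/8*a_Y + 1/16*a_Z + 1/16*a_W + 1/4*a_U
  a_Z = 1/16*a_X + 3/8*a_Y + 3/16*a_Z + 0*a_W + 3/8*a_U
  a_W = 0*a_X + 3/8*a_Y + 1/16*a_Z + 5/16*a_W + 1/4*a_U

Substituting a_X = 1 and a_U = 0, rearrange to (I - Q) a = r where r[i] = P(i -> X):
  [7/8, -1/16, -1/16] . (a_Y, a_Z, a_W) = 1/2
  [-3/8, 13/16, 0] . (a_Y, a_Z, a_W) = 1/16
  [-3/8, -1/16, 11/16] . (a_Y, a_Z, a_W) = 0

Solving yields:
  a_Y = 289/463
  a_Z = 169/463
  a_W = 173/463

Starting state is Y, so the absorption probability is a_Y = 289/463.

Answer: 289/463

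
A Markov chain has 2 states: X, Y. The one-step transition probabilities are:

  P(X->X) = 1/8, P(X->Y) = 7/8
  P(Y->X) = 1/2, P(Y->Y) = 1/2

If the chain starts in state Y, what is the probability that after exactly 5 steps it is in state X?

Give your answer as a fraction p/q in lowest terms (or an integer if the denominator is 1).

Answer: 3001/8192

Derivation:
Computing P^5 by repeated multiplication:
P^1 =
  X: [1/8, 7/8]
  Y: [1/2, 1/2]
P^2 =
  X: [29/64, 35/64]
  Y: [5/16, 11/16]
P^3 =
  X: [169/512, 343/512]
  Y: [49/128, 79/128]
P^4 =
  X: [1541/4096, 2555/4096]
  Y: [365/1024, 659/1024]
P^5 =
  X: [11761/32768, 21007/32768]
  Y: [3001/8192, 5191/8192]

(P^5)[Y -> X] = 3001/8192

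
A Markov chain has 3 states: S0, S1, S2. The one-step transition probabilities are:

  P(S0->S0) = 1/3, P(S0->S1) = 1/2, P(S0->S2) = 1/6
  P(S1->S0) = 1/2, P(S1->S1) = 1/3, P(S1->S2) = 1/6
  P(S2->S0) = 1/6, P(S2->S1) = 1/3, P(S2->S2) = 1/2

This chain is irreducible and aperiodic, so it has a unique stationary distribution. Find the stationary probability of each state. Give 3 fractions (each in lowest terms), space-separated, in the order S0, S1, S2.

Answer: 5/14 11/28 1/4

Derivation:
The stationary distribution satisfies pi = pi * P, i.e.:
  pi_S0 = 1/3*pi_S0 + 1/2*pi_S1 + 1/6*pi_S2
  pi_S1 = 1/2*pi_S0 + 1/3*pi_S1 + 1/3*pi_S2
  pi_S2 = 1/6*pi_S0 + 1/6*pi_S1 + 1/2*pi_S2
with normalization: pi_S0 + pi_S1 + pi_S2 = 1.

Using the first 2 balance equations plus normalization, the linear system A*pi = b is:
  [-2/3, 1/2, 1/6] . pi = 0
  [1/2, -2/3, 1/3] . pi = 0
  [1, 1, 1] . pi = 1

Solving yields:
  pi_S0 = 5/14
  pi_S1 = 11/28
  pi_S2 = 1/4

Verification (pi * P):
  5/14*1/3 + 11/28*1/2 + 1/4*1/6 = 5/14 = pi_S0  (ok)
  5/14*1/2 + 11/28*1/3 + 1/4*1/3 = 11/28 = pi_S1  (ok)
  5/14*1/6 + 11/28*1/6 + 1/4*1/2 = 1/4 = pi_S2  (ok)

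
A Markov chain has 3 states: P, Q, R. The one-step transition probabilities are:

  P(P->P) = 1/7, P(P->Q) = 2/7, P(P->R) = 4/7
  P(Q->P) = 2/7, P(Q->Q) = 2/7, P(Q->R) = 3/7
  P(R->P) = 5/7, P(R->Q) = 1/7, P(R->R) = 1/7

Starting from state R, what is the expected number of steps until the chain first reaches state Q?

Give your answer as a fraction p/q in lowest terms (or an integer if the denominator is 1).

Answer: 77/16

Derivation:
Let h_i = expected steps to first reach Q from state i.
Boundary: h_Q = 0.
First-step equations for the other states:
  h_P = 1 + 1/7*h_P + 2/7*h_Q + 4/7*h_R
  h_R = 1 + 5/7*h_P + 1/7*h_Q + 1/7*h_R

Substituting h_Q = 0 and rearranging gives the linear system (I - Q) h = 1:
  [6/7, -4/7] . (h_P, h_R) = 1
  [-5/7, 6/7] . (h_P, h_R) = 1

Solving yields:
  h_P = 35/8
  h_R = 77/16

Starting state is R, so the expected hitting time is h_R = 77/16.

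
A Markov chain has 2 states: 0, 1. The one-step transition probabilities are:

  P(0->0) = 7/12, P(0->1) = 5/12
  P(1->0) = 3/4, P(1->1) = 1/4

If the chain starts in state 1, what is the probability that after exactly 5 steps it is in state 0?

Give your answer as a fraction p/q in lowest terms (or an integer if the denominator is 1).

Answer: 1111/1728

Derivation:
Computing P^5 by repeated multiplication:
P^1 =
  0: [7/12, 5/12]
  1: [3/4, 1/4]
P^2 =
  0: [47/72, 25/72]
  1: [5/8, 3/8]
P^3 =
  0: [277/432, 155/432]
  1: [31/48, 17/48]
P^4 =
  0: [1667/2592, 925/2592]
  1: [185/288, 103/288]
P^5 =
  0: [9997/15552, 5555/15552]
  1: [1111/1728, 617/1728]

(P^5)[1 -> 0] = 1111/1728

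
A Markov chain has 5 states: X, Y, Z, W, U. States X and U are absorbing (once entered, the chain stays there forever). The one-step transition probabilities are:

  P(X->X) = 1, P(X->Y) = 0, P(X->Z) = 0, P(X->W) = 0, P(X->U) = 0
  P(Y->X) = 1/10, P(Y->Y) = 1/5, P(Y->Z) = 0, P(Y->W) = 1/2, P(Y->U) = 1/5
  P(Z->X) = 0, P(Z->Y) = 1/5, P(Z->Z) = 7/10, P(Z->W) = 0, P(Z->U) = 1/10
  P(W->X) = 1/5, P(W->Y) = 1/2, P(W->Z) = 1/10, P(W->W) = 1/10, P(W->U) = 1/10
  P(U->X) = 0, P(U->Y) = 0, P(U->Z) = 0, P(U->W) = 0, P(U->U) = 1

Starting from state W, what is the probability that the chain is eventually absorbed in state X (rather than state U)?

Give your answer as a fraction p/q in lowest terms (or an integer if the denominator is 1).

Answer: 65/131

Derivation:
Let a_i = P(absorbed in X | start in state i).
Boundary conditions: a_X = 1, a_U = 0.
For each transient state i, a_i = sum_j P(i->j) * a_j:
  a_Y = 1/10*a_X + 1/5*a_Y + 0*a_Z + 1/2*a_W + 1/5*a_U
  a_Z = 0*a_X + 1/5*a_Y + 7/10*a_Z + 0*a_W + 1/10*a_U
  a_W = 1/5*a_X + 1/2*a_Y + 1/10*a_Z + 1/10*a_W + 1/10*a_U

Substituting a_X = 1 and a_U = 0, rearrange to (I - Q) a = r where r[i] = P(i -> X):
  [4/5, 0, -1/2] . (a_Y, a_Z, a_W) = 1/10
  [-1/5, 3/10, 0] . (a_Y, a_Z, a_W) = 0
  [-1/2, -1/10, 9/10] . (a_Y, a_Z, a_W) = 1/5

Solving yields:
  a_Y = 57/131
  a_Z = 38/131
  a_W = 65/131

Starting state is W, so the absorption probability is a_W = 65/131.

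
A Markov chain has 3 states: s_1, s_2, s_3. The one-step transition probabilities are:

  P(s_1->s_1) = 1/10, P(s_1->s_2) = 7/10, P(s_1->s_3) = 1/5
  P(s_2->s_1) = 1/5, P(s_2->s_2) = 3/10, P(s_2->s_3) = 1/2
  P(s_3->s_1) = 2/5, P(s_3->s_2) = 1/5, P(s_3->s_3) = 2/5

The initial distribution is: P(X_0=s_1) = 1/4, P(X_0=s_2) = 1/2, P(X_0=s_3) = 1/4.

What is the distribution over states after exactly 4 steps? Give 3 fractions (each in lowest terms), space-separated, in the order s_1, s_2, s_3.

Answer: 10057/40000 1451/4000 15433/40000

Derivation:
Propagating the distribution step by step (d_{t+1} = d_t * P):
d_0 = (s_1=1/4, s_2=1/2, s_3=1/4)
  d_1[s_1] = 1/4*1/10 + 1/2*1/5 + 1/4*2/5 = 9/40
  d_1[s_2] = 1/4*7/10 + 1/2*3/10 + 1/4*1/5 = 3/8
  d_1[s_3] = 1/4*1/5 + 1/2*1/2 + 1/4*2/5 = 2/5
d_1 = (s_1=9/40, s_2=3/8, s_3=2/5)
  d_2[s_1] = 9/40*1/10 + 3/8*1/5 + 2/5*2/5 = 103/400
  d_2[s_2] = 9/40*7/10 + 3/8*3/10 + 2/5*1/5 = 7/20
  d_2[s_3] = 9/40*1/5 + 3/8*1/2 + 2/5*2/5 = 157/400
d_2 = (s_1=103/400, s_2=7/20, s_3=157/400)
  d_3[s_1] = 103/400*1/10 + 7/20*1/5 + 157/400*2/5 = 1011/4000
  d_3[s_2] = 103/400*7/10 + 7/20*3/10 + 157/400*1/5 = 291/800
  d_3[s_3] = 103/400*1/5 + 7/20*1/2 + 157/400*2/5 = 767/2000
d_3 = (s_1=1011/4000, s_2=291/800, s_3=767/2000)
  d_4[s_1] = 1011/4000*1/10 + 291/800*1/5 + 767/2000*2/5 = 10057/40000
  d_4[s_2] = 1011/4000*7/10 + 291/800*3/10 + 767/2000*1/5 = 1451/4000
  d_4[s_3] = 1011/4000*1/5 + 291/800*1/2 + 767/2000*2/5 = 15433/40000
d_4 = (s_1=10057/40000, s_2=1451/4000, s_3=15433/40000)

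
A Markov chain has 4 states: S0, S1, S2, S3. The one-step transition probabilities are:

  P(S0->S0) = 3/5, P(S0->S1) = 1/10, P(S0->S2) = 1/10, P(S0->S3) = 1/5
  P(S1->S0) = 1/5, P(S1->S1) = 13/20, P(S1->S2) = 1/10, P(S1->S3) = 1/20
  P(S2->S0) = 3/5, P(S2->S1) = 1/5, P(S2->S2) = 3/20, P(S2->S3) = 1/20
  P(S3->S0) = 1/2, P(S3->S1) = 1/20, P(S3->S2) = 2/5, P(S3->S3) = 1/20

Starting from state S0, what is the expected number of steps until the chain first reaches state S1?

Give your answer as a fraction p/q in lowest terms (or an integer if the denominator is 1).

Answer: 65/7

Derivation:
Let h_i = expected steps to first reach S1 from state i.
Boundary: h_S1 = 0.
First-step equations for the other states:
  h_S0 = 1 + 3/5*h_S0 + 1/10*h_S1 + 1/10*h_S2 + 1/5*h_S3
  h_S2 = 1 + 3/5*h_S0 + 1/5*h_S1 + 3/20*h_S2 + 1/20*h_S3
  h_S3 = 1 + 1/2*h_S0 + 1/20*h_S1 + 2/5*h_S2 + 1/20*h_S3

Substituting h_S1 = 0 and rearranging gives the linear system (I - Q) h = 1:
  [2/5, -1/10, -1/5] . (h_S0, h_S2, h_S3) = 1
  [-3/5, 17/20, -1/20] . (h_S0, h_S2, h_S3) = 1
  [-1/2, -2/5, 19/20] . (h_S0, h_S2, h_S3) = 1

Solving yields:
  h_S0 = 65/7
  h_S2 = 58/7
  h_S3 = 66/7

Starting state is S0, so the expected hitting time is h_S0 = 65/7.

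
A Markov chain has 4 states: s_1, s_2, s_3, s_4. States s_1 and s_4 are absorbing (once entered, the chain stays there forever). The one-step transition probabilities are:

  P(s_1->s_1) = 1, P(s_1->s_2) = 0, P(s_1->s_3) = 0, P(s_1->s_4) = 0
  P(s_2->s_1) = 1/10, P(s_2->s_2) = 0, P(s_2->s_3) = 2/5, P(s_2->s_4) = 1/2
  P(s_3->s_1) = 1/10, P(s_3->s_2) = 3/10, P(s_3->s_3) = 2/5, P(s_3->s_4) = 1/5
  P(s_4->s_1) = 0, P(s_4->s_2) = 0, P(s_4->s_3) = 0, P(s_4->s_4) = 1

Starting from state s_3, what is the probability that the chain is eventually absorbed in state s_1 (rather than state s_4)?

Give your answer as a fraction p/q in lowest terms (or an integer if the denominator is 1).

Answer: 13/48

Derivation:
Let a_i = P(absorbed in s_1 | start in state i).
Boundary conditions: a_s_1 = 1, a_s_4 = 0.
For each transient state i, a_i = sum_j P(i->j) * a_j:
  a_s_2 = 1/10*a_s_1 + 0*a_s_2 + 2/5*a_s_3 + 1/2*a_s_4
  a_s_3 = 1/10*a_s_1 + 3/10*a_s_2 + 2/5*a_s_3 + 1/5*a_s_4

Substituting a_s_1 = 1 and a_s_4 = 0, rearrange to (I - Q) a = r where r[i] = P(i -> s_1):
  [1, -2/5] . (a_s_2, a_s_3) = 1/10
  [-3/10, 3/5] . (a_s_2, a_s_3) = 1/10

Solving yields:
  a_s_2 = 5/24
  a_s_3 = 13/48

Starting state is s_3, so the absorption probability is a_s_3 = 13/48.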